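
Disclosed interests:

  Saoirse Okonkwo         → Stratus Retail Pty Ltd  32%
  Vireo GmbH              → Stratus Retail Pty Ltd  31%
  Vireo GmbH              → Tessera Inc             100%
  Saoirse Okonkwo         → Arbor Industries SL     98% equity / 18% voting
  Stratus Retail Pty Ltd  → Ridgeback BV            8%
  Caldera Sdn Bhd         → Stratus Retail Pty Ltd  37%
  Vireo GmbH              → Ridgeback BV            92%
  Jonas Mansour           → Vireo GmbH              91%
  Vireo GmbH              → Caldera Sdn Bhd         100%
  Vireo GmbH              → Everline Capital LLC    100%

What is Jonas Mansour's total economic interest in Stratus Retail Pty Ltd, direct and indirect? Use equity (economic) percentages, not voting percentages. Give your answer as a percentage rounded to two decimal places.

Jonas reaches Stratus along 2 paths.
Via Vireo: 91% × 31% = 28.21%.
Via Vireo → Caldera: 91% × 100% × 37% = 33.67%.
Total: 28.21% + 33.67% = 61.88%.

61.88%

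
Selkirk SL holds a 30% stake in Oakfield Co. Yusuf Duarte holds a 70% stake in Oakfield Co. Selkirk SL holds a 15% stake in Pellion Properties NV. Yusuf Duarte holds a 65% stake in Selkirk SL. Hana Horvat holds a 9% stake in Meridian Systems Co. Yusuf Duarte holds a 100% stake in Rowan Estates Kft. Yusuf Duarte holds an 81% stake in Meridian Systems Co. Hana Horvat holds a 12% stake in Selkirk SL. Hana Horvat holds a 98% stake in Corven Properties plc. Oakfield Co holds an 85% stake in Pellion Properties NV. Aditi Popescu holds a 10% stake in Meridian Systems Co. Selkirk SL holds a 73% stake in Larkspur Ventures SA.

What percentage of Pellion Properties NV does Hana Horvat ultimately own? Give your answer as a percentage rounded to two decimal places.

4.86%

Hana reaches Pellion along 2 paths.
Via Selkirk: 12% × 15% = 1.8%.
Via Selkirk → Oakfield: 12% × 30% × 85% = 3.06%.
Total: 1.8% + 3.06% = 4.86%.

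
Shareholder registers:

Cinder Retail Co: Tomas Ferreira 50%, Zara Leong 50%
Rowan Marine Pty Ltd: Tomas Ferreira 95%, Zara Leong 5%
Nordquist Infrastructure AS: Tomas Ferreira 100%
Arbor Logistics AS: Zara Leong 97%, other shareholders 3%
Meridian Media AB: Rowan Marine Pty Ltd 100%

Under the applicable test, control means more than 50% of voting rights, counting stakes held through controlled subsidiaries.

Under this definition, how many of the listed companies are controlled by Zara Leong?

1

Zara holds 97% of Arbor, so Zara controls Arbor.
No other company's threshold is met.
Zara controls 1 company.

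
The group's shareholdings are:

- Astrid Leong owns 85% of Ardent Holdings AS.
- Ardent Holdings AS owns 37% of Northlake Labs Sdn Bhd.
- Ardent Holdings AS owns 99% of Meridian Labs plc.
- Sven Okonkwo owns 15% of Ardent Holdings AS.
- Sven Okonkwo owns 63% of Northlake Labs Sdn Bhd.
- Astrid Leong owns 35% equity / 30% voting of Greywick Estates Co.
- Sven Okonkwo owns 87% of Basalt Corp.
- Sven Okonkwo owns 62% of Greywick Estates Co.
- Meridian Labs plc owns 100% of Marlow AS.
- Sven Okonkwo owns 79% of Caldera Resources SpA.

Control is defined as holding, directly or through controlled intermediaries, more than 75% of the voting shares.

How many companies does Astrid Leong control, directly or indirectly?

3

Astrid holds 85% of Ardent, so Astrid controls Ardent.
Ardent holds 99% of Meridian, so Astrid controls Meridian.
Meridian holds 100% of Marlow, so Astrid controls Marlow.
No other company's threshold is met.
Astrid controls 3 companies.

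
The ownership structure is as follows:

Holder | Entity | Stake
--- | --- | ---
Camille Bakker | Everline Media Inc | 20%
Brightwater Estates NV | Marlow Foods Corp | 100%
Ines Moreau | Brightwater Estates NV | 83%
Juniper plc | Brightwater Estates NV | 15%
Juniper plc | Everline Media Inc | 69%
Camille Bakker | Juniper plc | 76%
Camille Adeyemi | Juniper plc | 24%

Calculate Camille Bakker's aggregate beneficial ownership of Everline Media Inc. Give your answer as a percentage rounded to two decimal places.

Camille Bakker reaches Everline along 2 paths.
Via Juniper: 76% × 69% = 52.44%.
Direct stake: 20% = 20%.
Total: 52.44% + 20% = 72.44%.

72.44%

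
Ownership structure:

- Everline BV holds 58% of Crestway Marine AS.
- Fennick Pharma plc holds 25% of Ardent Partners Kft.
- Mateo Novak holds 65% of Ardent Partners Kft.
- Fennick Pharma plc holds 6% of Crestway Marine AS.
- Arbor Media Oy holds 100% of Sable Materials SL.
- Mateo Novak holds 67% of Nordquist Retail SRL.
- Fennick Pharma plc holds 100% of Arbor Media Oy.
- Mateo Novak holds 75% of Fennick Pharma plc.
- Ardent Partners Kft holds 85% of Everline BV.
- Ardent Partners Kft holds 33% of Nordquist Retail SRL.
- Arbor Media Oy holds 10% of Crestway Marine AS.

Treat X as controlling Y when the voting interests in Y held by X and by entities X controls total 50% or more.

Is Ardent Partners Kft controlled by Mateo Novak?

Mateo holds 75% of Fennick, so Mateo controls Fennick.
Mateo and Fennick together hold 65% + 25% = 90% of Ardent, so Mateo controls Ardent.

Yes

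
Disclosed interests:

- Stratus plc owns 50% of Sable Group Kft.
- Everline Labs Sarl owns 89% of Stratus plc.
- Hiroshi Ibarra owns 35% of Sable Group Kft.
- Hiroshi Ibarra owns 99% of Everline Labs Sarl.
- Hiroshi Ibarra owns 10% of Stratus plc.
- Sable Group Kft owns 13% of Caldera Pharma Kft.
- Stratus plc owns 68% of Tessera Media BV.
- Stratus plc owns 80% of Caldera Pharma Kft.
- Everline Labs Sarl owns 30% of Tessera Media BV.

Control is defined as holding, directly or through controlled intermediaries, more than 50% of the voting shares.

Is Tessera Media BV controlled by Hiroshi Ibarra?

Yes

Hiroshi holds 99% of Everline, so Hiroshi controls Everline.
Hiroshi and Everline together hold 10% + 89% = 99% of Stratus, so Hiroshi controls Stratus.
Stratus and Everline together hold 68% + 30% = 98% of Tessera, so Hiroshi controls Tessera.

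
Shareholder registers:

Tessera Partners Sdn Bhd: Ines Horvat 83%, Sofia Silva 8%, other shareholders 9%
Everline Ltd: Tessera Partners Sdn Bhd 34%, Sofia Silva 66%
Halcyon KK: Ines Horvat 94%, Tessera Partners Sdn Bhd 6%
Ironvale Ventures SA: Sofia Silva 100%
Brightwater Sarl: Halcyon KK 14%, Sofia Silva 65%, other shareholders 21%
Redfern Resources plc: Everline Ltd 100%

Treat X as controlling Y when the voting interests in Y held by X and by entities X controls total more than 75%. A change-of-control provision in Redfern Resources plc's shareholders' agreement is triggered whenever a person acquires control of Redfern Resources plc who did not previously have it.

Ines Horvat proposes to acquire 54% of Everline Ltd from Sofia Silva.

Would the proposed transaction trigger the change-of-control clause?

Yes

The purchase adds only to Ines's holdings (Sofia's stake shrinks), so Ines is the only person who could newly come to control Redfern.
Ines holds 83% of Tessera, so Ines controls Tessera.
Ines and Tessera together hold 94% + 6% = 100% of Halcyon, so Ines controls Halcyon.
Neither Ines nor any entity Ines controls holds any voting interest in Redfern.
So before the transaction, Ines does not control Redfern.
After the purchase, Ines holds 54% of Everline directly, and Sofia's stake falls to 12%.
Tessera and Ines together hold 34% + 54% = 88% of Everline, so Ines controls Everline.
Everline holds 100% of Redfern, so Ines controls Redfern.
Ines did not control Redfern before and does after, so the clause is triggered.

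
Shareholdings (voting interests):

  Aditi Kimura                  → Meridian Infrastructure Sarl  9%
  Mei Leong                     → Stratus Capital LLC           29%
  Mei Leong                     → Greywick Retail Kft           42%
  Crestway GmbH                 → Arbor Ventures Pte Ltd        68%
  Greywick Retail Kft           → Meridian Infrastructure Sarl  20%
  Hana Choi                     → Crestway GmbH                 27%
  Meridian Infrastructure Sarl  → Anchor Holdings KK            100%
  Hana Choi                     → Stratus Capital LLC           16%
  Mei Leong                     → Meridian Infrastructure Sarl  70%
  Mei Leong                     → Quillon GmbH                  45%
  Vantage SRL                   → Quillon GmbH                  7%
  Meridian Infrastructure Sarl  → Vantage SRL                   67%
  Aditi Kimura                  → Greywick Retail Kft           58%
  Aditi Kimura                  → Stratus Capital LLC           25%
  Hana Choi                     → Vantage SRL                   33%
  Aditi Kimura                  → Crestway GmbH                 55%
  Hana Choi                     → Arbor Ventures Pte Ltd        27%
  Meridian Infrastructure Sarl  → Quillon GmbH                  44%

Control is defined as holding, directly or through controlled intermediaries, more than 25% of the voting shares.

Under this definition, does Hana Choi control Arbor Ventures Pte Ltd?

Yes

Hana holds 27% of Crestway, so Hana controls Crestway.
Crestway and Hana together hold 68% + 27% = 95% of Arbor, so Hana controls Arbor.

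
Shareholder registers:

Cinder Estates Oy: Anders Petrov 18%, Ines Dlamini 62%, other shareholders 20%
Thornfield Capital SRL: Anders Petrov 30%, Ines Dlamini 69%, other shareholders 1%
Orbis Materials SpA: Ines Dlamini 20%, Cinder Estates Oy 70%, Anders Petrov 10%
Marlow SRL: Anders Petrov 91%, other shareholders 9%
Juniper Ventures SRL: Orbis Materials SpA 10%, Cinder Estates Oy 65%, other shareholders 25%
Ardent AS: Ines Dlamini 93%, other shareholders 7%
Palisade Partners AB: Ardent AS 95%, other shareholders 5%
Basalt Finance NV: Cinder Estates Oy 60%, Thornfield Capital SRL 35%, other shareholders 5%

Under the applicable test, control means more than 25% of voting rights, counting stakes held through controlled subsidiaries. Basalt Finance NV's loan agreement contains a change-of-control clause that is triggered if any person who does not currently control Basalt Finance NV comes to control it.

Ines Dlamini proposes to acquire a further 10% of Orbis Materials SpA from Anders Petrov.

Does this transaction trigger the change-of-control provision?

The purchase adds only to Ines's holdings (Anders's stake shrinks), so Ines is the only person who could newly come to control Basalt.
Ines holds 62% of Cinder, so Ines controls Cinder.
Ines holds 69% of Thornfield, so Ines controls Thornfield.
Cinder and Thornfield together hold 60% + 35% = 95% of Basalt, so Ines controls Basalt.
So Ines already controls Basalt before the transaction.
After the purchase, Ines's direct stake in Orbis rises to 20% + 10% = 30%, and Anders's stake falls to 0%.
Ines controlled Basalt already, so this is not a new person acquiring control; every other person's position is unchanged or reduced.
No new person acquires control, so the clause is not triggered.

No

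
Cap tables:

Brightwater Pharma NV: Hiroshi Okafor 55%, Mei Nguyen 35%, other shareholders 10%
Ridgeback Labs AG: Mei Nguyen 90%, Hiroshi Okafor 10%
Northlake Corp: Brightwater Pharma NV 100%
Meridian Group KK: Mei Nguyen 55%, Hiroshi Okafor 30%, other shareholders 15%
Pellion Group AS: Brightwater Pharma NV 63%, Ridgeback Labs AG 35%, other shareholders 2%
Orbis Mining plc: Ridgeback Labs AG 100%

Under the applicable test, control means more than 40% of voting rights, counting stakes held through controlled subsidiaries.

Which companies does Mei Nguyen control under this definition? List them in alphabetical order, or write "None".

Mei holds 90% of Ridgeback, so Mei controls Ridgeback.
Mei holds 55% of Meridian, so Mei controls Meridian.
Ridgeback holds 100% of Orbis, so Mei controls Orbis.
No other company's threshold is met.

Meridian Group KK, Orbis Mining plc, Ridgeback Labs AG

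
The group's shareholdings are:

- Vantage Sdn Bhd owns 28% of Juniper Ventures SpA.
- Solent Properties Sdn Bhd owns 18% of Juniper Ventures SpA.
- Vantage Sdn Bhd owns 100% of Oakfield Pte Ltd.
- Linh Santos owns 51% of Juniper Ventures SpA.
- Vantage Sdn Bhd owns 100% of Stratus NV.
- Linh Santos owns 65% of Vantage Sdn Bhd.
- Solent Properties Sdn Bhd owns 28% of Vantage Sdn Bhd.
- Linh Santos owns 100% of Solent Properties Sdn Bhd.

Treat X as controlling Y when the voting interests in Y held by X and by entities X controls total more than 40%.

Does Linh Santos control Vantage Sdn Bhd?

Linh holds 100% of Solent, so Linh controls Solent.
Solent and Linh together hold 28% + 65% = 93% of Vantage, so Linh controls Vantage.

Yes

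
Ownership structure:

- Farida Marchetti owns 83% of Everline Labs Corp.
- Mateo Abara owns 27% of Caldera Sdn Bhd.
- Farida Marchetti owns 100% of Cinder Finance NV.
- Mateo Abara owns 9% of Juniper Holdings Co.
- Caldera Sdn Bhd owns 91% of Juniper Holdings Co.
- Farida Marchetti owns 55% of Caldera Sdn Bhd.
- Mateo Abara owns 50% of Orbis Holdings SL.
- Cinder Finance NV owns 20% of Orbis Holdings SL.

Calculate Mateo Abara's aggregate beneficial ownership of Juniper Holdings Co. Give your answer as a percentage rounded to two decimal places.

Mateo reaches Juniper along 2 paths.
Via Caldera: 27% × 91% = 24.57%.
Direct stake: 9% = 9%.
Total: 24.57% + 9% = 33.57%.

33.57%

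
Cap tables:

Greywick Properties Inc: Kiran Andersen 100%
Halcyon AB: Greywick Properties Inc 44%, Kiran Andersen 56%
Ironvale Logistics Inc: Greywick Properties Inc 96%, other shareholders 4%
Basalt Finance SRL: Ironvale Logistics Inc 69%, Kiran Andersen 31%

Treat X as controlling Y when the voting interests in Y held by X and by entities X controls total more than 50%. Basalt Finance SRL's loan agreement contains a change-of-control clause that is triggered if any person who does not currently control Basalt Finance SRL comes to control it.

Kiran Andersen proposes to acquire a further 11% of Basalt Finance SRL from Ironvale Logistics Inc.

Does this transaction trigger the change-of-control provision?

The purchase adds only to Kiran's holdings (Ironvale's stake shrinks), so Kiran is the only person who could newly come to control Basalt.
Kiran holds 100% of Greywick, so Kiran controls Greywick.
Greywick holds 96% of Ironvale, so Kiran controls Ironvale.
Ironvale and Kiran together hold 69% + 31% = 100% of Basalt, so Kiran controls Basalt.
So Kiran already controls Basalt before the transaction.
After the purchase, Kiran's direct stake in Basalt rises to 31% + 11% = 42%, and Ironvale's stake falls to 58%.
Kiran controlled Basalt already, so this is not a new person acquiring control; every other person's position is unchanged or reduced.
No new person acquires control, so the clause is not triggered.

No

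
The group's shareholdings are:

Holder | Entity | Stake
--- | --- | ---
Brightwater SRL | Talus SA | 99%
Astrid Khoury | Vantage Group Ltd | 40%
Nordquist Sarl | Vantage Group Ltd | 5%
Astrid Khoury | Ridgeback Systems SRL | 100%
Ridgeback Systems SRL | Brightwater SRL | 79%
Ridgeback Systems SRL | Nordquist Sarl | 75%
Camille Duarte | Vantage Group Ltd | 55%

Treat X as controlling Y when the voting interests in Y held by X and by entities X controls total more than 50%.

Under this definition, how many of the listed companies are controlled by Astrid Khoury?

Astrid holds 100% of Ridgeback, so Astrid controls Ridgeback.
Ridgeback holds 79% of Brightwater, so Astrid controls Brightwater.
Ridgeback holds 75% of Nordquist, so Astrid controls Nordquist.
Brightwater holds 99% of Talus, so Astrid controls Talus.
No other company's threshold is met.
Astrid controls 4 companies.

4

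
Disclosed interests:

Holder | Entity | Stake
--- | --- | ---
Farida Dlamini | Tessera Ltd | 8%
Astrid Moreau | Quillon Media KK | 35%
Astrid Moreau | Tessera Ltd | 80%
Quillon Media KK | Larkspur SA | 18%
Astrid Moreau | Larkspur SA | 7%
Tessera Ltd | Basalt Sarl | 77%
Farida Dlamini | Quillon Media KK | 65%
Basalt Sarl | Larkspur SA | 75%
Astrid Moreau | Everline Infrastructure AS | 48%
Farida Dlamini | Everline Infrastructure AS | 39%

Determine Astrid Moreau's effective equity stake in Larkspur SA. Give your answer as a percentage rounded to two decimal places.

59.50%

Astrid reaches Larkspur along 3 paths.
Via Quillon: 35% × 18% = 6.3%.
Via Tessera → Basalt: 80% × 77% × 75% = 46.2%.
Direct stake: 7% = 7%.
Total: 6.3% + 46.2% + 7% = 59.5%.
Rounded: 59.50%.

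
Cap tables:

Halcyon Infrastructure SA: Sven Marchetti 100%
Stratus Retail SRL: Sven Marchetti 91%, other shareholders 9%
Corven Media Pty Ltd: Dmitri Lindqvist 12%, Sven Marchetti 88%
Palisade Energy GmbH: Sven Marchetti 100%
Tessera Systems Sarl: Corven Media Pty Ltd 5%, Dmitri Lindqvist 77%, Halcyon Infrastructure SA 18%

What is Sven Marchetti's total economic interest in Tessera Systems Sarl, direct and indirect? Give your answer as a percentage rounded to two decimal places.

22.40%

Sven reaches Tessera along 2 paths.
Via Corven: 88% × 5% = 4.4%.
Via Halcyon: 100% × 18% = 18%.
Total: 4.4% + 18% = 22.4%.
Rounded: 22.40%.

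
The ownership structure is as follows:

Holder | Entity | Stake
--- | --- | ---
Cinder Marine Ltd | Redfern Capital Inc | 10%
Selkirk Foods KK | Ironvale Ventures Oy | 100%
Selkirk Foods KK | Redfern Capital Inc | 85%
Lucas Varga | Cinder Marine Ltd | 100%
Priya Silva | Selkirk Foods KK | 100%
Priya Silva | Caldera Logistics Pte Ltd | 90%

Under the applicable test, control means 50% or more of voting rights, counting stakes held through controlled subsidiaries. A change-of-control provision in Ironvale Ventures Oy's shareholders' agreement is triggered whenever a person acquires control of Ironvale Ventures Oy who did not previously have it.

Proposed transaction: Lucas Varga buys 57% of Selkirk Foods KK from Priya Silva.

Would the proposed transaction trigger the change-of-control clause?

Yes

The purchase adds only to Lucas's holdings (Priya's stake shrinks), so Lucas is the only person who could newly come to control Ironvale.
Lucas holds 100% of Cinder, so Lucas controls Cinder.
Neither Lucas nor any entity Lucas controls holds any voting interest in Ironvale.
So before the transaction, Lucas does not control Ironvale.
After the purchase, Lucas holds 57% of Selkirk directly, and Priya's stake falls to 43%.
Lucas holds 57% of Selkirk, so Lucas controls Selkirk.
Selkirk holds 100% of Ironvale, so Lucas controls Ironvale.
Lucas did not control Ironvale before and does after, so the clause is triggered.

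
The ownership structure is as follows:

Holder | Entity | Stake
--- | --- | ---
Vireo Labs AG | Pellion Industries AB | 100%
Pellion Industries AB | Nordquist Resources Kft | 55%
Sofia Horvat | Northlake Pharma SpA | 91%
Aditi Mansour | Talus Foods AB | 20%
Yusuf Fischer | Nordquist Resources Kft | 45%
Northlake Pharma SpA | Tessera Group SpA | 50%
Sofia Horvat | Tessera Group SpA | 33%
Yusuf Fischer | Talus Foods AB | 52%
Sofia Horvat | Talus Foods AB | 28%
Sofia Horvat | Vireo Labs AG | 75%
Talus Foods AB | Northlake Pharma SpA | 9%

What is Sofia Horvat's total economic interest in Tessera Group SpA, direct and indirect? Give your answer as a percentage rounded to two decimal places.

79.76%

Sofia reaches Tessera along 3 paths.
Via Northlake: 91% × 50% = 45.5%.
Via Talus → Northlake: 28% × 9% × 50% = 1.26%.
Direct stake: 33% = 33%.
Total: 45.5% + 1.26% + 33% = 79.76%.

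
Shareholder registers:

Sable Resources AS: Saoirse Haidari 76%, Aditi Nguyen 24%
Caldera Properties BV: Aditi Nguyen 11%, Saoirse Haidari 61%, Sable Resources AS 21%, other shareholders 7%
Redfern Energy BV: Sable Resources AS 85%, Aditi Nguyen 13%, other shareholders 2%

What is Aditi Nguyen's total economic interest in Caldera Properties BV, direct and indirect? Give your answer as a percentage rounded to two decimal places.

16.04%

Aditi reaches Caldera along 2 paths.
Direct stake: 11% = 11%.
Via Sable: 24% × 21% = 5.04%.
Total: 11% + 5.04% = 16.04%.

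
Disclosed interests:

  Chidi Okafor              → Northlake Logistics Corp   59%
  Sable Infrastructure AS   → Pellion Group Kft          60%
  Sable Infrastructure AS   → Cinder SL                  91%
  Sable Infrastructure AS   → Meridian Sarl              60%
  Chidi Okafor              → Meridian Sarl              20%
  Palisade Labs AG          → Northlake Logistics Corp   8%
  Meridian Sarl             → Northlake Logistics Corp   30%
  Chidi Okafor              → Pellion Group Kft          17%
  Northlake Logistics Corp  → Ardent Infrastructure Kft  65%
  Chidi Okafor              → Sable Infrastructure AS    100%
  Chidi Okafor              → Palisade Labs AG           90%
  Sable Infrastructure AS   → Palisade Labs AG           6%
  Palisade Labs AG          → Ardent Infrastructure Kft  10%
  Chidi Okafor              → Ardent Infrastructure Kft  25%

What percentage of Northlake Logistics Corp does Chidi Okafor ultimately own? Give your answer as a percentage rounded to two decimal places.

Chidi reaches Northlake along 5 paths.
Direct stake: 59% = 59%.
Via Meridian: 20% × 30% = 6%.
Via Sable → Meridian: 100% × 60% × 30% = 18%.
Via Palisade: 90% × 8% = 7.2%.
Via Sable → Palisade: 100% × 6% × 8% = 0.48%.
Total: 59% + 6% + 18% + 7.2% + 0.48% = 90.68%.

90.68%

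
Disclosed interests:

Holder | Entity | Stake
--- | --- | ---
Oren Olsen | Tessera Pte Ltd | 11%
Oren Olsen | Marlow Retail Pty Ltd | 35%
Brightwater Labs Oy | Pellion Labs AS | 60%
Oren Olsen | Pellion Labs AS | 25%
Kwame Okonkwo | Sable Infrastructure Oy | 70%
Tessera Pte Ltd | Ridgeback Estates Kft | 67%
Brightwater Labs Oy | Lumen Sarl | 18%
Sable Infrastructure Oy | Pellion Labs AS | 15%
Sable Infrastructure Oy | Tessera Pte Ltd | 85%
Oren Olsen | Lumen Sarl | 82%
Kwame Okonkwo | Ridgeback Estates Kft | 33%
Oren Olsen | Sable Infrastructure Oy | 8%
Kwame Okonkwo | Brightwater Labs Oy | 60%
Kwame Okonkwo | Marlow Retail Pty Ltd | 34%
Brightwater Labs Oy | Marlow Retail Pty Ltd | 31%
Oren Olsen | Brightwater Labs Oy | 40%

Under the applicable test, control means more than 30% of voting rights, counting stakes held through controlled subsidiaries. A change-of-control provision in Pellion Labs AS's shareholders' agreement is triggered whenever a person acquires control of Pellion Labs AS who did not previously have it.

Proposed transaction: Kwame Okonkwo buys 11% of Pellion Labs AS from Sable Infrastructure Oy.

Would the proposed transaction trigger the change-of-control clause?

The purchase adds only to Kwame's holdings (Sable's stake shrinks), so Kwame is the only person who could newly come to control Pellion.
Kwame holds 60% of Brightwater, so Kwame controls Brightwater.
Kwame holds 70% of Sable, so Kwame controls Sable.
Brightwater and Sable together hold 60% + 15% = 75% of Pellion, so Kwame controls Pellion.
So Kwame already controls Pellion before the transaction.
After the purchase, Kwame holds 11% of Pellion directly, and Sable's stake falls to 4%.
Kwame controlled Pellion already, so this is not a new person acquiring control; every other person's position is unchanged or reduced.
No new person acquires control, so the clause is not triggered.

No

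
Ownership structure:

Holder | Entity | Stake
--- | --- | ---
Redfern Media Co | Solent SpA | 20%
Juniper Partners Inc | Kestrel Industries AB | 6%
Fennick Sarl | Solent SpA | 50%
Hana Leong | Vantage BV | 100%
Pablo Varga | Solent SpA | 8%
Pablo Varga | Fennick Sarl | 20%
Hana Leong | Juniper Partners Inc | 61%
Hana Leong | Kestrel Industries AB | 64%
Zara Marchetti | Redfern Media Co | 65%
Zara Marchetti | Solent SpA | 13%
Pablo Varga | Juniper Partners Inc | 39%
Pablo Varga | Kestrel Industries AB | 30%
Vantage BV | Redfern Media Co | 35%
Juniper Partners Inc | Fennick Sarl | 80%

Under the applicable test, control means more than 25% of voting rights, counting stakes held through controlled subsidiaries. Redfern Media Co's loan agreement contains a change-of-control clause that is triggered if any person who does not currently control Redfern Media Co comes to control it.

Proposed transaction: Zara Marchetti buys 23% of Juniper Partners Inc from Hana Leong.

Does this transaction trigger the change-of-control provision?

The purchase adds only to Zara's holdings (Hana's stake shrinks), so Zara is the only person who could newly come to control Redfern.
Zara holds 65% of Redfern, so Zara controls Redfern.
So Zara already controls Redfern before the transaction.
After the purchase, Zara holds 23% of Juniper directly, and Hana's stake falls to 38%.
Zara controlled Redfern already, so this is not a new person acquiring control; every other person's position is unchanged or reduced.
No new person acquires control, so the clause is not triggered.

No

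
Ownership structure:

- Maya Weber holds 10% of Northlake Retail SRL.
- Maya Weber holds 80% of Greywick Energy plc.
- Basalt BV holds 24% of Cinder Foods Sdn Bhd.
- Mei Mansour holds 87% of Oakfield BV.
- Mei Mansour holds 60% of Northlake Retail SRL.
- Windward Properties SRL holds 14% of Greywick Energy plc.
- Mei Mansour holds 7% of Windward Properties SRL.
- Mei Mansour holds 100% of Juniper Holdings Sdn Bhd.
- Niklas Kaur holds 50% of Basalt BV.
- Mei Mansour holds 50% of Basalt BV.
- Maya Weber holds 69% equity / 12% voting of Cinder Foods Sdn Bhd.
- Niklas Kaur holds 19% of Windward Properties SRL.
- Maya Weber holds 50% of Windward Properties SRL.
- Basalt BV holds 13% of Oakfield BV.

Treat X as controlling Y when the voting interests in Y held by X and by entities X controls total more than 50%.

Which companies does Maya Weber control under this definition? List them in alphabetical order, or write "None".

Maya holds 80% of Greywick, so Maya controls Greywick.
No other company's threshold is met.

Greywick Energy plc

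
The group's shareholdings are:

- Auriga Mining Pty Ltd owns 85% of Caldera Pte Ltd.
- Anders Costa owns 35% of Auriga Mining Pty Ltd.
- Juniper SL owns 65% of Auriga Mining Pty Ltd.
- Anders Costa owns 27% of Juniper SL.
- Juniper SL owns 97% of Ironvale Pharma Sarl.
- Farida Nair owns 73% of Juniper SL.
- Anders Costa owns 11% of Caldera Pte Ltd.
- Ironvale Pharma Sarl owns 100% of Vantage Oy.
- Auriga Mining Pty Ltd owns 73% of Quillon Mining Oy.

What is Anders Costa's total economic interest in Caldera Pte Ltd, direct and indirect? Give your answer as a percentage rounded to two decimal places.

55.67%

Anders reaches Caldera along 3 paths.
Via Juniper → Auriga: 27% × 65% × 85% = 14.9175%.
Via Auriga: 35% × 85% = 29.75%.
Direct stake: 11% = 11%.
Total: 14.9175% + 29.75% + 11% = 55.6675%.
Rounded: 55.67%.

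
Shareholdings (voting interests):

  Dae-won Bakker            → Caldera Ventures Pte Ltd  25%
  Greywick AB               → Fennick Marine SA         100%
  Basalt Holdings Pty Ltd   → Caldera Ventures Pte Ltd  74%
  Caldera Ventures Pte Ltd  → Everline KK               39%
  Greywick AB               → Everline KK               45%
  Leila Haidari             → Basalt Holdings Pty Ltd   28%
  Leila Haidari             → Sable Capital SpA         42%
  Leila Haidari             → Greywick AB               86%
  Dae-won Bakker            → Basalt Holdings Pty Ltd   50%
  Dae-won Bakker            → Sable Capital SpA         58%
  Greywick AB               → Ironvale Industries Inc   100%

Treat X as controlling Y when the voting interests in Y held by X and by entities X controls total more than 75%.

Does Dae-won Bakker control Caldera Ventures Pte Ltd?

No

Dae-won's largest direct stake is 58% in Sable, which does not meet the threshold, so Dae-won controls no company.
In Caldera, Dae-won's side holds only 25%, not > 75%.
So Dae-won does not control Caldera.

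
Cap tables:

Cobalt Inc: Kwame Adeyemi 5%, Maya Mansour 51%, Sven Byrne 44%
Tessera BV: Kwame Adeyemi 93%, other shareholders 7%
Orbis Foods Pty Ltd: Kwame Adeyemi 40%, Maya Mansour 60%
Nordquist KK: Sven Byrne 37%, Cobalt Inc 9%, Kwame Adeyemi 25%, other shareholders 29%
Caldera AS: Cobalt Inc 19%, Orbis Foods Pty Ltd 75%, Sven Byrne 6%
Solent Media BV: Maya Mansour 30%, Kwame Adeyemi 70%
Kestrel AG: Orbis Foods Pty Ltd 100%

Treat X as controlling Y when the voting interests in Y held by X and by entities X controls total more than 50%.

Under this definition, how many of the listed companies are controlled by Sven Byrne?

0

Sven's largest direct stake is 44% in Cobalt, which does not meet the threshold.
Sven controls 0 companies.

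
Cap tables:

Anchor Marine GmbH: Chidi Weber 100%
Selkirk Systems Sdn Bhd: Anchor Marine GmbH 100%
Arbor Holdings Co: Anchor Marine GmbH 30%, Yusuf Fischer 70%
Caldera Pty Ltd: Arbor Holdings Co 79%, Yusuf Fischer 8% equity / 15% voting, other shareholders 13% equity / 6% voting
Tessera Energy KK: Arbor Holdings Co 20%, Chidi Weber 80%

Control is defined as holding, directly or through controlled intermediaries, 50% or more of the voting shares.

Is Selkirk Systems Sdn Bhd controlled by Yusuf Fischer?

Yusuf holds 70% of Arbor, so Yusuf controls Arbor.
Arbor and Yusuf together hold 79% + 15% = 94% of Caldera, so Yusuf controls Caldera.
Neither Yusuf nor any entity Yusuf controls holds any voting interest in Selkirk.
So Yusuf does not control Selkirk.

No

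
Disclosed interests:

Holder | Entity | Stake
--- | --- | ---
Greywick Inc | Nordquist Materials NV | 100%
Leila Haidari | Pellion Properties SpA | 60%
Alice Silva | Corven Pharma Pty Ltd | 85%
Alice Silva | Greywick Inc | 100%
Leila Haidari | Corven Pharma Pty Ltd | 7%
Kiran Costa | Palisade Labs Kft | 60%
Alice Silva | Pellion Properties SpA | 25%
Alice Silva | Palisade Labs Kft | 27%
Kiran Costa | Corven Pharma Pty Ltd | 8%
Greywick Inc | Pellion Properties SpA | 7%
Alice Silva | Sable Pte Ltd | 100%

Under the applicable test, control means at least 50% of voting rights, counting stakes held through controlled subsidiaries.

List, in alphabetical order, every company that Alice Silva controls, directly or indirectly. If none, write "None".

Corven Pharma Pty Ltd, Greywick Inc, Nordquist Materials NV, Sable Pte Ltd

Alice holds 100% of Greywick, so Alice controls Greywick.
Alice holds 85% of Corven, so Alice controls Corven.
Alice holds 100% of Sable, so Alice controls Sable.
Greywick holds 100% of Nordquist, so Alice controls Nordquist.
No other company's threshold is met.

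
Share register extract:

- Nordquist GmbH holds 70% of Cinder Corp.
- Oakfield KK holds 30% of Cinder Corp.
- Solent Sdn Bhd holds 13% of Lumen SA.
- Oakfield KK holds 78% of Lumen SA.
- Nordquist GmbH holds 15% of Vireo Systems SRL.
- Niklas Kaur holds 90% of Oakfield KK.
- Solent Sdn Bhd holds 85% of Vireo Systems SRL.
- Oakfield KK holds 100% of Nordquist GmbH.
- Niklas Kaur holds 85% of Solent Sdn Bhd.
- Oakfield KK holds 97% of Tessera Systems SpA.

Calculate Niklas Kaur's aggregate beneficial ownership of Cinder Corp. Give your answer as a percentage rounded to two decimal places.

90.00%

Niklas reaches Cinder along 2 paths.
Via Oakfield → Nordquist: 90% × 100% × 70% = 63%.
Via Oakfield: 90% × 30% = 27%.
Total: 63% + 27% = 90%.
Rounded: 90.00%.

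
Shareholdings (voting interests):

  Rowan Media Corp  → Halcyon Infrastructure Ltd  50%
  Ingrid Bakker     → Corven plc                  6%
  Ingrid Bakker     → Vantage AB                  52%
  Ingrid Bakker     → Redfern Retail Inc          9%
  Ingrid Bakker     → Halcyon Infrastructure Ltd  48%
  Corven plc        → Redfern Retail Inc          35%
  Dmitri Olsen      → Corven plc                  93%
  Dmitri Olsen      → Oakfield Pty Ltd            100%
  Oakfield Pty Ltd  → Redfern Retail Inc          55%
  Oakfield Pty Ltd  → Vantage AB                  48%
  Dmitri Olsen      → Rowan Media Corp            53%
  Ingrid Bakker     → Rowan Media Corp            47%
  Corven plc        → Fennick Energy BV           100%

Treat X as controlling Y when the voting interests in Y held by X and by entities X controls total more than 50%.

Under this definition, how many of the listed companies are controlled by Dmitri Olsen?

Dmitri holds 53% of Rowan, so Dmitri controls Rowan.
Dmitri holds 100% of Oakfield, so Dmitri controls Oakfield.
Dmitri holds 93% of Corven, so Dmitri controls Corven.
Oakfield and Corven together hold 55% + 35% = 90% of Redfern, so Dmitri controls Redfern.
Corven holds 100% of Fennick, so Dmitri controls Fennick.
No other company's threshold is met.
Dmitri controls 5 companies.

5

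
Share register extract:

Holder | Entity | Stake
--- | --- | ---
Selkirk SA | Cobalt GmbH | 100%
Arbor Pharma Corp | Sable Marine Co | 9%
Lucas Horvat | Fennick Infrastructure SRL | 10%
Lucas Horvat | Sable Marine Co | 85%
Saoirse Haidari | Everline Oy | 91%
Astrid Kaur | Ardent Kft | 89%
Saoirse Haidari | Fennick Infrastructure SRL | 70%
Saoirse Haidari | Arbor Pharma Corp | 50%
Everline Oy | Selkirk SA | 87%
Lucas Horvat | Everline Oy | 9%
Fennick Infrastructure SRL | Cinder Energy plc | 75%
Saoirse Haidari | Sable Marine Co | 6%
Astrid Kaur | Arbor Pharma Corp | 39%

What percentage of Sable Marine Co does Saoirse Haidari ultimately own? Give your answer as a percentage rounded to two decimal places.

Saoirse reaches Sable along 2 paths.
Direct stake: 6% = 6%.
Via Arbor: 50% × 9% = 4.5%.
Total: 6% + 4.5% = 10.5%.
Rounded: 10.50%.

10.50%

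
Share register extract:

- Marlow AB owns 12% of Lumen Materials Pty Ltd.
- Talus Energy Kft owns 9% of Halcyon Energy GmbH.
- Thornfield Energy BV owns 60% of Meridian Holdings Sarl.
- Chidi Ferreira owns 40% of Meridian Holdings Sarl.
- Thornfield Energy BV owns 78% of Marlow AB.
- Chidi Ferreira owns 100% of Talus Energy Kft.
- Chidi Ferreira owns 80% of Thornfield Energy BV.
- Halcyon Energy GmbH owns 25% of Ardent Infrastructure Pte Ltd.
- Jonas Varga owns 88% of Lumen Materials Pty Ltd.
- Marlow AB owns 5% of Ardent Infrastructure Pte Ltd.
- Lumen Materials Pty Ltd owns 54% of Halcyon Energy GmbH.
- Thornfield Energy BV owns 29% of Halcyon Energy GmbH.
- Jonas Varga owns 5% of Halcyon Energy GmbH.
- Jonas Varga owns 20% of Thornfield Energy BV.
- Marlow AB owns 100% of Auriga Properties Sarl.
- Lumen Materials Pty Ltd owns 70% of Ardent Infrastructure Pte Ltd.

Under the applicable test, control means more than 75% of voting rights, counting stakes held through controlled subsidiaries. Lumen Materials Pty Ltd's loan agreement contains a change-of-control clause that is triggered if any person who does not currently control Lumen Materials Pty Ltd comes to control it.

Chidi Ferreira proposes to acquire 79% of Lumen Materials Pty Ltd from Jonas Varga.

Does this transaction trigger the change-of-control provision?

Yes

The purchase adds only to Chidi's holdings (Jonas's stake shrinks), so Chidi is the only person who could newly come to control Lumen.
Chidi holds 80% of Thornfield, so Chidi controls Thornfield.
Chidi holds 100% of Talus, so Chidi controls Talus.
Thornfield and Chidi together hold 60% + 40% = 100% of Meridian, so Chidi controls Meridian.
Thornfield holds 78% of Marlow, so Chidi controls Marlow.
Marlow holds 100% of Auriga, so Chidi controls Auriga.
In Lumen, Chidi's side holds only 12%, not > 75%.
So before the transaction, Chidi does not control Lumen.
After the purchase, Chidi holds 79% of Lumen directly, and Jonas's stake falls to 9%.
Marlow and Chidi together hold 12% + 79% = 91% of Lumen, so Chidi controls Lumen.
Chidi did not control Lumen before and does after, so the clause is triggered.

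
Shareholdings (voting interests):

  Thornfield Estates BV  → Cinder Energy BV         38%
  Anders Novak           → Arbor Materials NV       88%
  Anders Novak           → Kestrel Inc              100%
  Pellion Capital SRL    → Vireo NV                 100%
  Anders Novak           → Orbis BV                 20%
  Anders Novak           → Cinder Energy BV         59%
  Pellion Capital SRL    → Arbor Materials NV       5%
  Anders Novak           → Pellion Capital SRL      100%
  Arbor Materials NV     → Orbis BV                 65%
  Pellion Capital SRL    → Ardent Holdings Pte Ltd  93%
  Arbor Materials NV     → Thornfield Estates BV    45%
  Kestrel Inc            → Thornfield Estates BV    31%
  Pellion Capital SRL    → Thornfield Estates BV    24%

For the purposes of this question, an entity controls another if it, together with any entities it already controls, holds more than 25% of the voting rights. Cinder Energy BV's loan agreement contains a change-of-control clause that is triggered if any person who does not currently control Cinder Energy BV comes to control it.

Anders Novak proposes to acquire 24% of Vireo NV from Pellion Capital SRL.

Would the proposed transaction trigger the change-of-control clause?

No

The purchase adds only to Anders's holdings (Pellion's stake shrinks), so Anders is the only person who could newly come to control Cinder.
Anders holds 100% of Kestrel, so Anders controls Kestrel.
Anders holds 100% of Pellion, so Anders controls Pellion.
Anders and Pellion together hold 88% + 5% = 93% of Arbor, so Anders controls Arbor.
Pellion and Arbor and Kestrel together hold 24% + 45% + 31% = 100% of Thornfield, so Anders controls Thornfield.
Thornfield and Anders together hold 38% + 59% = 97% of Cinder, so Anders controls Cinder.
So Anders already controls Cinder before the transaction.
After the purchase, Anders holds 24% of Vireo directly, and Pellion's stake falls to 76%.
Anders controlled Cinder already, so this is not a new person acquiring control; every other person's position is unchanged or reduced.
No new person acquires control, so the clause is not triggered.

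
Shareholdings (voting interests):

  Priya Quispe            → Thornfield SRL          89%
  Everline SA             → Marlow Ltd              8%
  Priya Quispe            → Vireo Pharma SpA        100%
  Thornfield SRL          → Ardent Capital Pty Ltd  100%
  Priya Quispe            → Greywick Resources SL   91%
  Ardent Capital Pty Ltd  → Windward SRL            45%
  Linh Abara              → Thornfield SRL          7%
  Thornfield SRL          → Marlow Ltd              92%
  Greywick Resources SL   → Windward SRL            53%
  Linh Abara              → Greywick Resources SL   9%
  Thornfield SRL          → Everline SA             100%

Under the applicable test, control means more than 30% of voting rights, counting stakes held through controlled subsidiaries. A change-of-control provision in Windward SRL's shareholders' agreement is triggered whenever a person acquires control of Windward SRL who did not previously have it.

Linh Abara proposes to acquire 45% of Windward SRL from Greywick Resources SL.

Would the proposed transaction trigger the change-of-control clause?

Yes

The purchase adds only to Linh's holdings (Greywick's stake shrinks), so Linh is the only person who could newly come to control Windward.
Linh's largest direct stake is 9% in Greywick, which does not meet the threshold, so Linh controls no company.
Neither Linh nor any entity Linh controls holds any voting interest in Windward.
So before the transaction, Linh does not control Windward.
After the purchase, Linh holds 45% of Windward directly, and Greywick's stake falls to 8%.
Linh holds 45% of Windward, so Linh controls Windward.
Linh did not control Windward before and does after, so the clause is triggered.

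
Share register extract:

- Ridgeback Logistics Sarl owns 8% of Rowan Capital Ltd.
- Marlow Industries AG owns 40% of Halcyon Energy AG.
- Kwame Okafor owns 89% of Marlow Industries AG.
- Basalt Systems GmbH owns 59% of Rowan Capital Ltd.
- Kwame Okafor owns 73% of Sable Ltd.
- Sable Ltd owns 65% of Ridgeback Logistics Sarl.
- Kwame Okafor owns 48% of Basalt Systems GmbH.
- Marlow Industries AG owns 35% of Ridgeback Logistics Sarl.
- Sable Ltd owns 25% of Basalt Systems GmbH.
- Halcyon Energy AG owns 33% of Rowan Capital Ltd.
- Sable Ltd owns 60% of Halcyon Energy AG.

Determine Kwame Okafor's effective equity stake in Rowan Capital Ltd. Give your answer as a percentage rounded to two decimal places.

Kwame reaches Rowan along 6 paths.
Via Sable → Basalt: 73% × 25% × 59% = 10.7675%.
Via Basalt: 48% × 59% = 28.32%.
Via Marlow → Halcyon: 89% × 40% × 33% = 11.748%.
Via Sable → Halcyon: 73% × 60% × 33% = 14.454%.
Via Sable → Ridgeback: 73% × 65% × 8% = 3.796%.
Via Marlow → Ridgeback: 89% × 35% × 8% = 2.492%.
Total: 10.7675% + 28.32% + 11.748% + 14.454% + 3.796% + 2.492% = 71.5775%.
Rounded: 71.58%.

71.58%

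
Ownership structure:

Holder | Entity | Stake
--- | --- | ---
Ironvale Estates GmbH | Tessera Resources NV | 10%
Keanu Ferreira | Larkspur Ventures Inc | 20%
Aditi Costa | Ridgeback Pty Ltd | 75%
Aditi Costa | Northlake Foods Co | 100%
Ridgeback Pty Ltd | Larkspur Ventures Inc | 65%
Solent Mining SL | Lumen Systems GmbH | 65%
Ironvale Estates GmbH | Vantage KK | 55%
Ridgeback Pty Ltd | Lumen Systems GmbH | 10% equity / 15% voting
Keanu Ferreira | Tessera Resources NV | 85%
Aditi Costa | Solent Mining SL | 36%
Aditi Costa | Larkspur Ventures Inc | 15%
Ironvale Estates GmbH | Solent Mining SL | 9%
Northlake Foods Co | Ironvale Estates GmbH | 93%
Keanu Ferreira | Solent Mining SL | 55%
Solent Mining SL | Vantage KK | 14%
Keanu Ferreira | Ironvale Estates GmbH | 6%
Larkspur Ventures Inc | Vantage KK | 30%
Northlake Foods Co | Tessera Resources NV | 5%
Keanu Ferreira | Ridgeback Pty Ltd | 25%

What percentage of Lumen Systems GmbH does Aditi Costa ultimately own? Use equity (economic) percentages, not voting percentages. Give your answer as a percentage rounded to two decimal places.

36.34%

Aditi reaches Lumen along 3 paths.
Via Northlake → Ironvale → Solent: 100% × 93% × 9% × 65% = 5.4405%.
Via Solent: 36% × 65% = 23.4%.
Via Ridgeback: 75% × 10% = 7.5%.
Total: 5.4405% + 23.4% + 7.5% = 36.3405%.
Rounded: 36.34%.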